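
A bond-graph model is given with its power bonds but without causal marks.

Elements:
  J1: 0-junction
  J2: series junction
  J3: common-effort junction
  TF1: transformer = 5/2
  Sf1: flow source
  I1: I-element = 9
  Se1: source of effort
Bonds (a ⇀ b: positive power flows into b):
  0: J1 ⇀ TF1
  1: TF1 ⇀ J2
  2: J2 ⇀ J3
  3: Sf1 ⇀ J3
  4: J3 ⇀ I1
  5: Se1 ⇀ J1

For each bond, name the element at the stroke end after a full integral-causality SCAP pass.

bond 0 stroke at TF1
bond 1 stroke at J2
bond 2 stroke at J3
bond 3 stroke at Sf1
bond 4 stroke at I1
bond 5 stroke at J1

#3 stroke→Sf1  (source Sf1 imposes f)
#5 stroke→J1  (Se1: effort source, stroke at far end)
#0 stroke→TF1  (J1 effort already set via bond 5)
#1 stroke→J2  (through TF1, causality passes straight; one stroke at TF1)
#2 stroke→J3  (only one flow-in slot at J2)
#4 stroke→I1  (common-e at J3 fixed by 2)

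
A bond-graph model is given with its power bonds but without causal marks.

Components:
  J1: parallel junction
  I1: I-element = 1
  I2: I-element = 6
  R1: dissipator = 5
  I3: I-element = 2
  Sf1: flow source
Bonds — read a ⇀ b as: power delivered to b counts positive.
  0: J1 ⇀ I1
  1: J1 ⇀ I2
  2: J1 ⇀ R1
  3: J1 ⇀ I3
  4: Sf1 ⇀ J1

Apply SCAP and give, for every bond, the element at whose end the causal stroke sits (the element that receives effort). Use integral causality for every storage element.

b4 →Sf1  (Sf1: flow source, stroke at near end)
b0 →I1  (I1: I, integral causality)
b1 →I2  (I2 integral (f out))
b3 →I3  (I3 integral (f out))
b2 →J1  (J1 needs exactly one e-in)

#0 stroke at I1
#1 stroke at I2
#2 stroke at J1
#3 stroke at I3
#4 stroke at Sf1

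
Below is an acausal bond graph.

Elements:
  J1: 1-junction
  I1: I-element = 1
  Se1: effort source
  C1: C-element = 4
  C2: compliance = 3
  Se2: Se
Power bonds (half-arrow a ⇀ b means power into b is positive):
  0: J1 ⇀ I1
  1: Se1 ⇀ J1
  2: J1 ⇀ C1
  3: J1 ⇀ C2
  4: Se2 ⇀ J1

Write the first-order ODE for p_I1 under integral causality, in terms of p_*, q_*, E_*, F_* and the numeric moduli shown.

b1 stroke→J1  (Se1 (Se) sets effort on bond)
b4 stroke→J1  (source Se2 imposes e)
b0 stroke→I1  (I1: I, integral causality)
b2 stroke→J1  (common-f at J1 fixed by 0)
b3 stroke→J1  (J1 flow already set via bond 0)

dp_I1/dt = E_Se1 + E_Se2 - q_C1/4 - q_C2/3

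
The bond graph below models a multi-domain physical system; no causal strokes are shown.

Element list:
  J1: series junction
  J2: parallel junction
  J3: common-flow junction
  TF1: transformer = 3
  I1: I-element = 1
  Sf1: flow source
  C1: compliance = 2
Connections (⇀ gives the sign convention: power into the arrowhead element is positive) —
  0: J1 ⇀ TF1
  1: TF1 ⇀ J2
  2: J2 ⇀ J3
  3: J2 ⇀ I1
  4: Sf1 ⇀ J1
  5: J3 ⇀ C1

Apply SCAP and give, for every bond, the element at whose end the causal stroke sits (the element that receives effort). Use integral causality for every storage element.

#0 →J1
#1 →TF1
#2 →J2
#3 →I1
#4 →Sf1
#5 →J3

bond 4 stroke→Sf1  (Sf1: flow source, stroke at near end)
bond 0 stroke→J1  (common-f at J1 fixed by 4)
bond 1 stroke→TF1  (TF TF1: opposite of bond 0)
bond 3 stroke→I1  (I1 integral (f out))
bond 2 stroke→J2  (J2: last free bond brings effort in)
bond 5 stroke→J3  (J3: bond 2 brought flow, rest push out)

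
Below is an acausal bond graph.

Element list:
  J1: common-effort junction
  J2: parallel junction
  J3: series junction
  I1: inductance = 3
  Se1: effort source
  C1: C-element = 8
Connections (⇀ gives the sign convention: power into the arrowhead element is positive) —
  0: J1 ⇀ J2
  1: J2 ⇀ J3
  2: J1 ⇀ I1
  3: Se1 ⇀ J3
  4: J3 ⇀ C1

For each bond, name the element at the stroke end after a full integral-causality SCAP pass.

#3 stroke at J3  (Se1 (Se) sets effort on bond)
#2 stroke at I1  (prefer integral on I1)
#0 stroke at J1  (only one effort-in slot at J1)
#1 stroke at J2  (closing 0-jn rule on J2)
#4 stroke at J3  (J3 flow already set via bond 1)

β0 stroke→J1
β1 stroke→J2
β2 stroke→I1
β3 stroke→J3
β4 stroke→J3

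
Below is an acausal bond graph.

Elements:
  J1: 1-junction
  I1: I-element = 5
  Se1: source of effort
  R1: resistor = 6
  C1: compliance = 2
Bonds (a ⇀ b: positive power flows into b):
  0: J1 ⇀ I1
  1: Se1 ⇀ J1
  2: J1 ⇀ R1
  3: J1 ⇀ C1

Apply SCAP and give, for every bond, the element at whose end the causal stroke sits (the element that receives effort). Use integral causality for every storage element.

b1 →J1  (Se1: effort source, stroke at far end)
b0 →I1  (I1: I, integral causality)
b2 →J1  (J1 flow already set via bond 0)
b3 →J1  (J1 flow already set via bond 0)

b0 stroke at I1
b1 stroke at J1
b2 stroke at J1
b3 stroke at J1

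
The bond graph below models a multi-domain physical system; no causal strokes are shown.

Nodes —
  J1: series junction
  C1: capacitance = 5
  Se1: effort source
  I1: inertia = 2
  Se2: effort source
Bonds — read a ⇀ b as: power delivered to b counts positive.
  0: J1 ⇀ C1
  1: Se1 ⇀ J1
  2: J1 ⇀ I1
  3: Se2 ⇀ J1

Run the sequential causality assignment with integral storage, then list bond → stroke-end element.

#1 stroke at J1  (Se1 (Se) sets effort on bond)
#3 stroke at J1  (source Se2 imposes e)
#0 stroke at J1  (C1 integral (e out))
#2 stroke at I1  (J1 needs exactly one f-in)

#0 |J1
#1 |J1
#2 |I1
#3 |J1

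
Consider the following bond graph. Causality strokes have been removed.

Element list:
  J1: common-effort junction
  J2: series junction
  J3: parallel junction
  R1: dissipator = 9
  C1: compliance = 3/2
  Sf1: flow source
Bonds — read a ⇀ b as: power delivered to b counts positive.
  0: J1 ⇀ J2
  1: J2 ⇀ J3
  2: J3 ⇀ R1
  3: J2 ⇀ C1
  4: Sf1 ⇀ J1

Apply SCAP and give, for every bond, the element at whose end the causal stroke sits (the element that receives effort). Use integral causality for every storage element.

bond 4 stroke→Sf1  (Sf1 (Sf) sets flow on bond)
bond 0 stroke→J1  (closing 0-jn rule on J1)
bond 1 stroke→J2  (1-jn J2 has f-setter on 0)
bond 3 stroke→J2  (J2 flow already set via bond 0)
bond 2 stroke→J3  (J3: last free bond brings effort in)

β0 →J1
β1 →J2
β2 →J3
β3 →J2
β4 →Sf1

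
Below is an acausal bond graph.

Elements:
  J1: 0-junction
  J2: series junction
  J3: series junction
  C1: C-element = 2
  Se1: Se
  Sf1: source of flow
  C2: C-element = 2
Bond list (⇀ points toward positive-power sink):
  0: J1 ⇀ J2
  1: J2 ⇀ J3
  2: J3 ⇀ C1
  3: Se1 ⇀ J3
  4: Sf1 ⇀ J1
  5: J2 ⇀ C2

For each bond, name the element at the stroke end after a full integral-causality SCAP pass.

#3 stroke→J3  (Se1 (Se) sets effort on bond)
#4 stroke→Sf1  (Sf1: flow source, stroke at near end)
#0 stroke→J1  (only one effort-in slot at J1)
#1 stroke→J2  (J2: bond 0 brought flow, rest push out)
#5 stroke→J2  (J2: bond 0 brought flow, rest push out)
#2 stroke→J3  (J3: bond 1 brought flow, rest push out)

bond 0 |J1
bond 1 |J2
bond 2 |J3
bond 3 |J3
bond 4 |Sf1
bond 5 |J2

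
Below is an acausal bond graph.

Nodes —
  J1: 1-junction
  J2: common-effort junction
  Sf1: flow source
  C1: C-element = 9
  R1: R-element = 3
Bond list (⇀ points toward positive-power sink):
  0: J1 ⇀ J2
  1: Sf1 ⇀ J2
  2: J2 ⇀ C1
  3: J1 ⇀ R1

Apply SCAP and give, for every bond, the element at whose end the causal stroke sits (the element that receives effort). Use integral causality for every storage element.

#0 stroke→J1
#1 stroke→Sf1
#2 stroke→J2
#3 stroke→R1

#1 |Sf1  (source Sf1 imposes f)
#2 |J2  (prefer integral on C1)
#0 |J1  (J2 effort already set via bond 2)
#3 |R1  (closing 1-jn rule on J1)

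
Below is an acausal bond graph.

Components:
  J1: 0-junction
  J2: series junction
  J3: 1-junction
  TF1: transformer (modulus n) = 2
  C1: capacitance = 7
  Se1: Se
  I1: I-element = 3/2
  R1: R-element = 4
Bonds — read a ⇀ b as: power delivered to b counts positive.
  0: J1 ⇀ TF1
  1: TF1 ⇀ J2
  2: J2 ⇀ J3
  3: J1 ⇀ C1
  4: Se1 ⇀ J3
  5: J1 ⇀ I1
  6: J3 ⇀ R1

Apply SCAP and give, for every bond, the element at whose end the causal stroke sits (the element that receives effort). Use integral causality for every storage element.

#0 stroke→TF1
#1 stroke→J2
#2 stroke→J3
#3 stroke→J1
#4 stroke→J3
#5 stroke→I1
#6 stroke→R1

#4 stroke→J3  (Se1 (Se) sets effort on bond)
#3 stroke→J1  (C1: C, integral causality)
#0 stroke→TF1  (common-e at J1 fixed by 3)
#5 stroke→I1  (J1 effort already set via bond 3)
#1 stroke→J2  (TF1 one-in-one-out from 0)
#2 stroke→J3  (closing 1-jn rule on J2)
#6 stroke→R1  (only one flow-in slot at J3)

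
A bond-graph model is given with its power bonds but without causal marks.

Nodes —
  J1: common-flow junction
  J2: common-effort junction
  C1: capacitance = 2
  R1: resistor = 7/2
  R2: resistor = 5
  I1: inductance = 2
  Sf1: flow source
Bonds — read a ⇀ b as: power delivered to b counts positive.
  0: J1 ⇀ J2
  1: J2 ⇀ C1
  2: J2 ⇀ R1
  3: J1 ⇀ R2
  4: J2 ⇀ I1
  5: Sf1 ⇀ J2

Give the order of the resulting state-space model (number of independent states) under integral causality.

b5 stroke→Sf1  (Sf1 (Sf) sets flow on bond)
b1 stroke→J2  (prefer integral on C1)
b0 stroke→J1  (J2: bond 1 brought effort, rest push out)
b2 stroke→R1  (J2 effort already set via bond 1)
b4 stroke→I1  (common-e at J2 fixed by 1)
b3 stroke→R2  (J1: last free bond brings flow in)

2  (C1, I1 all integral)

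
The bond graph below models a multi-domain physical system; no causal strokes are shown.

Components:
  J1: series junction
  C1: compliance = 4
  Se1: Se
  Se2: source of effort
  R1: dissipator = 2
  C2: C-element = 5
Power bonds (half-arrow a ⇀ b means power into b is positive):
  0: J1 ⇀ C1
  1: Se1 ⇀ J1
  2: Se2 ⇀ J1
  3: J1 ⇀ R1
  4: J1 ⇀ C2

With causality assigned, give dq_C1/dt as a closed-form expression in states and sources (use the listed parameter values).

dq_C1/dt = E_Se1/2 + E_Se2/2 - q_C1/8 - q_C2/10

β1 stroke at J1  (Se1 fixes effort; stroke away)
β2 stroke at J1  (source Se2 imposes e)
β0 stroke at J1  (C1 outputs effort q/C1)
β4 stroke at J1  (C2 integral (e out))
β3 stroke at R1  (closing 1-jn rule on J1)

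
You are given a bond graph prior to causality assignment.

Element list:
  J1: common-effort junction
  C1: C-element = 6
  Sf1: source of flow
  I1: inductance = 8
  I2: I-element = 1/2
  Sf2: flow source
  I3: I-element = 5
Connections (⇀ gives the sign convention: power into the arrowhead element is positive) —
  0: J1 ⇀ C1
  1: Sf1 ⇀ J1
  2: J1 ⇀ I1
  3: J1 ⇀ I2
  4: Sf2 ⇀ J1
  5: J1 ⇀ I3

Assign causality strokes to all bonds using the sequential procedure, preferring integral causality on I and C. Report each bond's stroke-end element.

#1 stroke→Sf1  (Sf1: flow source, stroke at near end)
#4 stroke→Sf2  (Sf2: flow source, stroke at near end)
#0 stroke→J1  (C1 outputs effort q/C1)
#2 stroke→I1  (common-e at J1 fixed by 0)
#3 stroke→I2  (0-jn J1 has e-setter on 0)
#5 stroke→I3  (0-jn J1 has e-setter on 0)

bond 0 stroke at J1
bond 1 stroke at Sf1
bond 2 stroke at I1
bond 3 stroke at I2
bond 4 stroke at Sf2
bond 5 stroke at I3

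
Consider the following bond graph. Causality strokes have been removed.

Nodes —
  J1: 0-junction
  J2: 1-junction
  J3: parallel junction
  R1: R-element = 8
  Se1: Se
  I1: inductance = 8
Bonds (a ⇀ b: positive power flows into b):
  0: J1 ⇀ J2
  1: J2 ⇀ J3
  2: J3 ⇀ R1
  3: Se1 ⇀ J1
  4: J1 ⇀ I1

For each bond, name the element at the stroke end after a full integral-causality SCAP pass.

#0 →J2
#1 →J3
#2 →R1
#3 →J1
#4 →I1

β3 stroke→J1  (Se1 (Se) sets effort on bond)
β0 stroke→J2  (common-e at J1 fixed by 3)
β4 stroke→I1  (0-jn J1 has e-setter on 3)
β1 stroke→J3  (only one flow-in slot at J2)
β2 stroke→R1  (J3: bond 1 brought effort, rest push out)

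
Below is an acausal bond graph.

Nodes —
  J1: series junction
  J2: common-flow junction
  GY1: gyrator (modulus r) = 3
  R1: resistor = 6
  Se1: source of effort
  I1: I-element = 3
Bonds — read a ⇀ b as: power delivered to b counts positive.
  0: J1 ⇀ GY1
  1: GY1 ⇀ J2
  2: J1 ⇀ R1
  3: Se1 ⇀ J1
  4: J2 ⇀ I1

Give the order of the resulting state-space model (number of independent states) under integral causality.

β3 |J1  (Se1 (Se) sets effort on bond)
β4 |I1  (I1: I, integral causality)
β1 |J2  (J2: bond 4 brought flow, rest push out)
β0 |J1  (through GY1, causality inverts; strokes same side of GY1)
β2 |R1  (closing 1-jn rule on J1)

1  (I1 all integral)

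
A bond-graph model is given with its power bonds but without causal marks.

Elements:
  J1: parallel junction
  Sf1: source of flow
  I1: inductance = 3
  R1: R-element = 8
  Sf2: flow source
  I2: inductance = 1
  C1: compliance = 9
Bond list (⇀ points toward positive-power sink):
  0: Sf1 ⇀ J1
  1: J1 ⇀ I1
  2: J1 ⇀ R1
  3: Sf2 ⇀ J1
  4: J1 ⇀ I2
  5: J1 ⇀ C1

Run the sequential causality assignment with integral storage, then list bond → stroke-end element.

#0 |Sf1  (Sf1: flow source, stroke at near end)
#3 |Sf2  (Sf2: flow source, stroke at near end)
#1 |I1  (prefer integral on I1)
#4 |I2  (I2 outputs flow p/I2)
#5 |J1  (prefer integral on C1)
#2 |R1  (J1 effort already set via bond 5)

β0 |Sf1
β1 |I1
β2 |R1
β3 |Sf2
β4 |I2
β5 |J1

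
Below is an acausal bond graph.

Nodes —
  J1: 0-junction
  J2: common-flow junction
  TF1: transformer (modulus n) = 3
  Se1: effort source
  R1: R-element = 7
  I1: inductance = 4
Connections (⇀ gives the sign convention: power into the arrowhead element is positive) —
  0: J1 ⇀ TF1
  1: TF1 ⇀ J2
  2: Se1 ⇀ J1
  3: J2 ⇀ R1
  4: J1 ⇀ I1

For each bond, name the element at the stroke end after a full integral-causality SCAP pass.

β2 |J1  (Se1: effort source, stroke at far end)
β0 |TF1  (J1: bond 2 brought effort, rest push out)
β4 |I1  (common-e at J1 fixed by 2)
β1 |J2  (TF1 one-in-one-out from 0)
β3 |R1  (J2 needs exactly one f-in)

#0 |TF1
#1 |J2
#2 |J1
#3 |R1
#4 |I1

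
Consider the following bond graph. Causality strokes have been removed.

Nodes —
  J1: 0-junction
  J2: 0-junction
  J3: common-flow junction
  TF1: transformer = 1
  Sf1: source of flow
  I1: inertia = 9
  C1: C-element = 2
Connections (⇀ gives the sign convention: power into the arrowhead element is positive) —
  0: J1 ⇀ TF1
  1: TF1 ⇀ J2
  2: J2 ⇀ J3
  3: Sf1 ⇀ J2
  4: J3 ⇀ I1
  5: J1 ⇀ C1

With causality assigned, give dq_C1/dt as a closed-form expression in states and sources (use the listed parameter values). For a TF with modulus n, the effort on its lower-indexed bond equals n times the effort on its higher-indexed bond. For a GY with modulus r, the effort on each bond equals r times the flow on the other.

dq_C1/dt = F_Sf1 - p_I1/9

#3 stroke→Sf1  (source Sf1 imposes f)
#4 stroke→I1  (I1 outputs flow p/I1)
#2 stroke→J3  (common-f at J3 fixed by 4)
#1 stroke→J2  (J2: last free bond brings effort in)
#0 stroke→TF1  (TF TF1: opposite of bond 1)
#5 stroke→J1  (only one effort-in slot at J1)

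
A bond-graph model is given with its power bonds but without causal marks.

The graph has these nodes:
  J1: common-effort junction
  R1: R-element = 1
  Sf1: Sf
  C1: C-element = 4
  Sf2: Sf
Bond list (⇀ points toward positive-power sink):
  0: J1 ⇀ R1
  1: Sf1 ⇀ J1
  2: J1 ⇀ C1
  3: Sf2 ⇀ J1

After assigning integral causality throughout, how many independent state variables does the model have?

#1 stroke at Sf1  (Sf1 fixes flow; stroke at Sf1)
#3 stroke at Sf2  (source Sf2 imposes f)
#2 stroke at J1  (C1: C, integral causality)
#0 stroke at R1  (0-jn J1 has e-setter on 2)

1  (C1 all integral)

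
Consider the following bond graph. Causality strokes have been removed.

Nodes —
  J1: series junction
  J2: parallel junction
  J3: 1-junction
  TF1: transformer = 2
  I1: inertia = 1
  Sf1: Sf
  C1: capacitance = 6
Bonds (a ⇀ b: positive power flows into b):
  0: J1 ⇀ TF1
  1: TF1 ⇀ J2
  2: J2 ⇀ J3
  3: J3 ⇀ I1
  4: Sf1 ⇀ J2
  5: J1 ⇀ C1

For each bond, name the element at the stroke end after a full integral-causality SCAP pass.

bond 4 stroke→Sf1  (Sf1 (Sf) sets flow on bond)
bond 3 stroke→I1  (prefer integral on I1)
bond 2 stroke→J3  (common-f at J3 fixed by 3)
bond 1 stroke→J2  (J2 needs exactly one e-in)
bond 0 stroke→TF1  (through TF1, causality passes straight; one stroke at TF1)
bond 5 stroke→J1  (common-f at J1 fixed by 0)

bond 0 →TF1
bond 1 →J2
bond 2 →J3
bond 3 →I1
bond 4 →Sf1
bond 5 →J1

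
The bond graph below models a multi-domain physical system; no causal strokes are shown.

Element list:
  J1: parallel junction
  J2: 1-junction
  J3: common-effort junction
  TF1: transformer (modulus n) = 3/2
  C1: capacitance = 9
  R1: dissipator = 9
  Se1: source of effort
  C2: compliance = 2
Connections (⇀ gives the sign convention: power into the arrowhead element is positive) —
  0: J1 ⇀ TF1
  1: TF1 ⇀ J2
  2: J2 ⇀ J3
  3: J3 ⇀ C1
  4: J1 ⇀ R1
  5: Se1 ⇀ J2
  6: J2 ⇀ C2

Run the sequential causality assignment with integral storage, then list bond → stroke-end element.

#0 stroke→J1
#1 stroke→TF1
#2 stroke→J2
#3 stroke→J3
#4 stroke→R1
#5 stroke→J2
#6 stroke→J2

#5 →J2  (Se1 fixes effort; stroke away)
#3 →J3  (prefer integral on C1)
#2 →J2  (J3: bond 3 brought effort, rest push out)
#6 →J2  (C2 outputs effort q/C2)
#1 →TF1  (J2: last free bond brings flow in)
#0 →J1  (through TF1, causality passes straight; one stroke at TF1)
#4 →R1  (J1: bond 0 brought effort, rest push out)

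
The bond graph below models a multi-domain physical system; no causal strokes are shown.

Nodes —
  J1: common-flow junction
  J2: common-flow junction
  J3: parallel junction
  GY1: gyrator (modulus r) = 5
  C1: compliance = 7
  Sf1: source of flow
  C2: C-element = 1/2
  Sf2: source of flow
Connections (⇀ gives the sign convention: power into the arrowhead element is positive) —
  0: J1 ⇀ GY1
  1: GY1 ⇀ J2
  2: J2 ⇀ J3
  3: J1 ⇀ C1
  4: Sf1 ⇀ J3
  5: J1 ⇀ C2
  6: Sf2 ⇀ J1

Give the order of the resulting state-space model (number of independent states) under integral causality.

2  (C1, C2 all integral)

b4 |Sf1  (Sf1: flow source, stroke at near end)
b6 |Sf2  (source Sf2 imposes f)
b0 |J1  (common-f at J1 fixed by 6)
b3 |J1  (1-jn J1 has f-setter on 6)
b5 |J1  (common-f at J1 fixed by 6)
b2 |J3  (closing 0-jn rule on J3)
b1 |J2  (GY1 both-in/both-out from 0)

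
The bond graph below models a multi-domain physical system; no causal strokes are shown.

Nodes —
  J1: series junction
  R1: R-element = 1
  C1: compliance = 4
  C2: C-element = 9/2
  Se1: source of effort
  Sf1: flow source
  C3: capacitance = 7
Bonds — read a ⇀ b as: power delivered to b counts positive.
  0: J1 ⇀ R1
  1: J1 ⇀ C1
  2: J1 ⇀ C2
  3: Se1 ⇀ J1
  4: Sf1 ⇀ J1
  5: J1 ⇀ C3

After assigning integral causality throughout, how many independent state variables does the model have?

3  (C1, C2, C3 all integral)

bond 3 →J1  (source Se1 imposes e)
bond 4 →Sf1  (Sf1 (Sf) sets flow on bond)
bond 0 →J1  (common-f at J1 fixed by 4)
bond 1 →J1  (J1: bond 4 brought flow, rest push out)
bond 2 →J1  (1-jn J1 has f-setter on 4)
bond 5 →J1  (1-jn J1 has f-setter on 4)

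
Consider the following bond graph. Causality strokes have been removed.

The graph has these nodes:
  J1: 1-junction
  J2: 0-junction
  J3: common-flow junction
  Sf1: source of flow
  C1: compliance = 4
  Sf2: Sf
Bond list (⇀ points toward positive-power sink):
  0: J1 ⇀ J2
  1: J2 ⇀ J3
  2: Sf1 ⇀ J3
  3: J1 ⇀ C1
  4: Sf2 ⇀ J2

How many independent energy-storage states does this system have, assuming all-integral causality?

b2 |Sf1  (Sf1 (Sf) sets flow on bond)
b4 |Sf2  (Sf2 (Sf) sets flow on bond)
b1 |J3  (J3: bond 2 brought flow, rest push out)
b0 |J2  (only one effort-in slot at J2)
b3 |J1  (J1: bond 0 brought flow, rest push out)

1  (C1 all integral)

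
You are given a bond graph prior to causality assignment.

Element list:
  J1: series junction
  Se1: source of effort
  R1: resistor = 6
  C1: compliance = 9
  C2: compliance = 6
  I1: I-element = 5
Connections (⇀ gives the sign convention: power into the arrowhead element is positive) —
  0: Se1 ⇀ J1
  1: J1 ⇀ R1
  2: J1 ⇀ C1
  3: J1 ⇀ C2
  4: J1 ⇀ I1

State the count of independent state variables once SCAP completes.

3  (C1, C2, I1 all integral)

b0 →J1  (Se1 fixes effort; stroke away)
b2 →J1  (C1 outputs effort q/C1)
b3 →J1  (C2: C, integral causality)
b4 →I1  (I1 outputs flow p/I1)
b1 →J1  (1-jn J1 has f-setter on 4)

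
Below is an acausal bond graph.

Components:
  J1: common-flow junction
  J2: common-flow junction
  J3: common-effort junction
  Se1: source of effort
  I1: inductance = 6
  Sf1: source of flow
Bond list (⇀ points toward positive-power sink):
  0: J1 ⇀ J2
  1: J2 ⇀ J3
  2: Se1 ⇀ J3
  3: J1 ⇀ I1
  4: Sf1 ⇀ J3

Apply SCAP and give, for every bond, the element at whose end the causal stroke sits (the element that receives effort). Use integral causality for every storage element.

#0 |J1
#1 |J2
#2 |J3
#3 |I1
#4 |Sf1

#2 stroke→J3  (Se1 (Se) sets effort on bond)
#4 stroke→Sf1  (source Sf1 imposes f)
#1 stroke→J2  (common-e at J3 fixed by 2)
#0 stroke→J1  (closing 1-jn rule on J2)
#3 stroke→I1  (closing 1-jn rule on J1)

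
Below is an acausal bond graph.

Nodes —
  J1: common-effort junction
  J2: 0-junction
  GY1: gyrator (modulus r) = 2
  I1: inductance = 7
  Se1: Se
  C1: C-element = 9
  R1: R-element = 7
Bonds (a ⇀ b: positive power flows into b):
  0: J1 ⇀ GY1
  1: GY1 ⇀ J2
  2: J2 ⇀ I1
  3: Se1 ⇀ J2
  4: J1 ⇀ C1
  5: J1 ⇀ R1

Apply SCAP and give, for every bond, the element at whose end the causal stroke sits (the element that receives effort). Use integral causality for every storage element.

bond 3 stroke→J2  (source Se1 imposes e)
bond 1 stroke→GY1  (0-jn J2 has e-setter on 3)
bond 2 stroke→I1  (0-jn J2 has e-setter on 3)
bond 0 stroke→GY1  (GY1 both-in/both-out from 1)
bond 4 stroke→J1  (C1: C, integral causality)
bond 5 stroke→R1  (common-e at J1 fixed by 4)

β0 stroke→GY1
β1 stroke→GY1
β2 stroke→I1
β3 stroke→J2
β4 stroke→J1
β5 stroke→R1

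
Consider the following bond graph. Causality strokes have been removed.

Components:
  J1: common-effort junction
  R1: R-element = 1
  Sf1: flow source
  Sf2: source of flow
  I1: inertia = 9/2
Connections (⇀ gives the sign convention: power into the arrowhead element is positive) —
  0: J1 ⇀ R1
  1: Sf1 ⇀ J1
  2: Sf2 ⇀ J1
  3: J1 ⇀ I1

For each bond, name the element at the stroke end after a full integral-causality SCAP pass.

bond 1 |Sf1  (Sf1: flow source, stroke at near end)
bond 2 |Sf2  (Sf2: flow source, stroke at near end)
bond 3 |I1  (I1 integral (f out))
bond 0 |J1  (only one effort-in slot at J1)

β0 →J1
β1 →Sf1
β2 →Sf2
β3 →I1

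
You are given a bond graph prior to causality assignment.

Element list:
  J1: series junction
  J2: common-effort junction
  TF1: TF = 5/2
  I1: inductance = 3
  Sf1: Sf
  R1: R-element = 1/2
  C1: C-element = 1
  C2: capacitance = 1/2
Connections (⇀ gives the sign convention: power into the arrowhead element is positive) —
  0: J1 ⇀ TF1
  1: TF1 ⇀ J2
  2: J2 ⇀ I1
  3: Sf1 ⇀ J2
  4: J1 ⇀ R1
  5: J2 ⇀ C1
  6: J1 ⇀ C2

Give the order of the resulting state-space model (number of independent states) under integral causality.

3  (C1, C2, I1 all integral)

β3 stroke→Sf1  (Sf1 fixes flow; stroke at Sf1)
β2 stroke→I1  (I1 integral (f out))
β5 stroke→J2  (C1 outputs effort q/C1)
β1 stroke→TF1  (common-e at J2 fixed by 5)
β0 stroke→J1  (TF1 one-in-one-out from 1)
β6 stroke→J1  (C2: C, integral causality)
β4 stroke→R1  (J1 needs exactly one f-in)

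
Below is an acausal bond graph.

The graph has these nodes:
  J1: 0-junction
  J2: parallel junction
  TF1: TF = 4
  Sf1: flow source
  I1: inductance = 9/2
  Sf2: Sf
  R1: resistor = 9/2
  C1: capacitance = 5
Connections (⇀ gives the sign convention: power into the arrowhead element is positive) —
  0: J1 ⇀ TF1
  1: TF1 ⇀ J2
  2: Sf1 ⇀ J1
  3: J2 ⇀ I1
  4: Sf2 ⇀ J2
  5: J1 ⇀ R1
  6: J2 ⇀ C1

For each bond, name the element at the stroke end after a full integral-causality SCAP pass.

b0 stroke→J1
b1 stroke→TF1
b2 stroke→Sf1
b3 stroke→I1
b4 stroke→Sf2
b5 stroke→R1
b6 stroke→J2

b2 stroke→Sf1  (Sf1 fixes flow; stroke at Sf1)
b4 stroke→Sf2  (Sf2 fixes flow; stroke at Sf2)
b3 stroke→I1  (I1: I, integral causality)
b6 stroke→J2  (C1: C, integral causality)
b1 stroke→TF1  (J2 effort already set via bond 6)
b0 stroke→J1  (through TF1, causality passes straight; one stroke at TF1)
b5 stroke→R1  (common-e at J1 fixed by 0)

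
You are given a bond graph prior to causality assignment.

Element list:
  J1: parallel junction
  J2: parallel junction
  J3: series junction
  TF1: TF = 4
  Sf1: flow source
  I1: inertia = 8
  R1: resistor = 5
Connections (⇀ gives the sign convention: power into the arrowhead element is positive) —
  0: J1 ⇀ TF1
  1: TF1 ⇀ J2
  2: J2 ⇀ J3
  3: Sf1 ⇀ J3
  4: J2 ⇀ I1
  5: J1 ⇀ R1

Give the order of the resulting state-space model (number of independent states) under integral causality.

1  (I1 all integral)

#3 →Sf1  (Sf1 (Sf) sets flow on bond)
#2 →J3  (1-jn J3 has f-setter on 3)
#4 →I1  (I1: I, integral causality)
#1 →J2  (J2: last free bond brings effort in)
#0 →TF1  (TF1 one-in-one-out from 1)
#5 →J1  (J1: last free bond brings effort in)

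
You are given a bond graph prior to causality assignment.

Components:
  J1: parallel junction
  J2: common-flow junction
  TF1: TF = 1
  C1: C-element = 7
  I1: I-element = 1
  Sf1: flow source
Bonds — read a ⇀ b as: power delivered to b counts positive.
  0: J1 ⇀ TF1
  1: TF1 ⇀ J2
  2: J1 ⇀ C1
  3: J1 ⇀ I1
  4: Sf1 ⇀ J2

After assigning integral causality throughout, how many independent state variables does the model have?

#4 →Sf1  (Sf1 (Sf) sets flow on bond)
#1 →J2  (J2: bond 4 brought flow, rest push out)
#0 →TF1  (TF TF1: opposite of bond 1)
#2 →J1  (prefer integral on C1)
#3 →I1  (common-e at J1 fixed by 2)

2  (C1, I1 all integral)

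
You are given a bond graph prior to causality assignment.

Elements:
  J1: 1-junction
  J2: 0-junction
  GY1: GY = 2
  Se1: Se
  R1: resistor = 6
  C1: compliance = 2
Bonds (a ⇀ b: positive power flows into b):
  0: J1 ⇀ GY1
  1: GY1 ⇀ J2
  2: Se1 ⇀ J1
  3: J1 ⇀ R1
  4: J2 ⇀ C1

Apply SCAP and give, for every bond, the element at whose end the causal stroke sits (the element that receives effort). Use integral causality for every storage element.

β2 stroke→J1  (Se1 (Se) sets effort on bond)
β4 stroke→J2  (C1 integral (e out))
β1 stroke→GY1  (J2 effort already set via bond 4)
β0 stroke→GY1  (through GY1, causality inverts; strokes same side of GY1)
β3 stroke→J1  (1-jn J1 has f-setter on 0)

#0 →GY1
#1 →GY1
#2 →J1
#3 →J1
#4 →J2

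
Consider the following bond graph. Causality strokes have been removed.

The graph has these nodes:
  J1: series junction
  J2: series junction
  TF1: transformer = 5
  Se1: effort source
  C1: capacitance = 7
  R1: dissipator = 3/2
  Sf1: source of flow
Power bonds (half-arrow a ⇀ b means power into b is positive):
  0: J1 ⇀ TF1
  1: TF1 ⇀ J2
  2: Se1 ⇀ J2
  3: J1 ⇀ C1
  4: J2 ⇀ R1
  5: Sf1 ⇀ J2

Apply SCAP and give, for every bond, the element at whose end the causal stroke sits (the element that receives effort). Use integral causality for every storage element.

β0 |TF1
β1 |J2
β2 |J2
β3 |J1
β4 |J2
β5 |Sf1

#2 |J2  (source Se1 imposes e)
#5 |Sf1  (Sf1 (Sf) sets flow on bond)
#1 |J2  (common-f at J2 fixed by 5)
#4 |J2  (1-jn J2 has f-setter on 5)
#0 |TF1  (TF1 one-in-one-out from 1)
#3 |J1  (common-f at J1 fixed by 0)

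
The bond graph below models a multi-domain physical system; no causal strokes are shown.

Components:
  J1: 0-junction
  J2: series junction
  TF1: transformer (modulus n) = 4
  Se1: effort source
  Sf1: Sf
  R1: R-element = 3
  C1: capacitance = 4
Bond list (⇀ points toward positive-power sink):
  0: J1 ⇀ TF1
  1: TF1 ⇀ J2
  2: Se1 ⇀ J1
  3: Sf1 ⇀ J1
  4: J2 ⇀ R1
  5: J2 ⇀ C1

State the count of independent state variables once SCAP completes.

#2 stroke→J1  (source Se1 imposes e)
#3 stroke→Sf1  (Sf1 (Sf) sets flow on bond)
#0 stroke→TF1  (J1: bond 2 brought effort, rest push out)
#1 stroke→J2  (TF TF1: opposite of bond 0)
#5 stroke→J2  (C1 integral (e out))
#4 stroke→R1  (only one flow-in slot at J2)

1  (C1 all integral)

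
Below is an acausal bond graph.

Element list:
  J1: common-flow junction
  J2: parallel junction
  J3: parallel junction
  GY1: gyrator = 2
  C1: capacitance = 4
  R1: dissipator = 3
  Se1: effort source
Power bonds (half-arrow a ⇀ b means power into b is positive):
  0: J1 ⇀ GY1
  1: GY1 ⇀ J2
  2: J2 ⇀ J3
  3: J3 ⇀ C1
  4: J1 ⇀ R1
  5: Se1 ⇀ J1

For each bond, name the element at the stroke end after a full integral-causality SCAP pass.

#0 stroke→GY1
#1 stroke→GY1
#2 stroke→J2
#3 stroke→J3
#4 stroke→J1
#5 stroke→J1

β5 |J1  (Se1 fixes effort; stroke away)
β3 |J3  (C1 outputs effort q/C1)
β2 |J2  (J3: bond 3 brought effort, rest push out)
β1 |GY1  (common-e at J2 fixed by 2)
β0 |GY1  (GY1 both-in/both-out from 1)
β4 |J1  (J1 flow already set via bond 0)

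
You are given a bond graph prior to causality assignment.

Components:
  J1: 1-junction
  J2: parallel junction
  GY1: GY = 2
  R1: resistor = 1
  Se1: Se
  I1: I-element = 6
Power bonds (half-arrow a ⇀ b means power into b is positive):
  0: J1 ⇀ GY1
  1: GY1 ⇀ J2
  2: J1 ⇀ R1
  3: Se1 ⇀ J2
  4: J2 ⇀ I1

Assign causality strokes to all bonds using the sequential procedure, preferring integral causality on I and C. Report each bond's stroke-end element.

β3 →J2  (Se1: effort source, stroke at far end)
β1 →GY1  (0-jn J2 has e-setter on 3)
β4 →I1  (J2: bond 3 brought effort, rest push out)
β0 →GY1  (GY GY1: same side as bond 1)
β2 →J1  (1-jn J1 has f-setter on 0)

b0 stroke at GY1
b1 stroke at GY1
b2 stroke at J1
b3 stroke at J2
b4 stroke at I1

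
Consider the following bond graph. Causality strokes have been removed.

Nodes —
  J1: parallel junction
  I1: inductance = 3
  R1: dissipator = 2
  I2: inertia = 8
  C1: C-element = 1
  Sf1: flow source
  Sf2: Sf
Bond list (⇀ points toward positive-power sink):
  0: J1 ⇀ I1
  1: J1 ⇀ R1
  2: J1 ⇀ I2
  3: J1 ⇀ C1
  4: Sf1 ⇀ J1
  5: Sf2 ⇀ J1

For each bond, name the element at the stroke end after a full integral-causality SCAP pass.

β0 stroke at I1
β1 stroke at R1
β2 stroke at I2
β3 stroke at J1
β4 stroke at Sf1
β5 stroke at Sf2

b4 stroke at Sf1  (source Sf1 imposes f)
b5 stroke at Sf2  (Sf2: flow source, stroke at near end)
b0 stroke at I1  (I1: I, integral causality)
b2 stroke at I2  (I2 integral (f out))
b3 stroke at J1  (prefer integral on C1)
b1 stroke at R1  (0-jn J1 has e-setter on 3)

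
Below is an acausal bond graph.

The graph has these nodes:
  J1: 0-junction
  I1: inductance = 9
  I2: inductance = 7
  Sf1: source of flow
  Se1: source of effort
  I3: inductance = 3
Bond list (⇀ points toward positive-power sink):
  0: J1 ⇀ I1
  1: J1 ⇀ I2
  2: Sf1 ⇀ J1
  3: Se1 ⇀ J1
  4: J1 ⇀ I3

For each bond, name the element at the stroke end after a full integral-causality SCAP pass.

β2 stroke→Sf1  (source Sf1 imposes f)
β3 stroke→J1  (Se1: effort source, stroke at far end)
β0 stroke→I1  (0-jn J1 has e-setter on 3)
β1 stroke→I2  (common-e at J1 fixed by 3)
β4 stroke→I3  (0-jn J1 has e-setter on 3)

bond 0 stroke at I1
bond 1 stroke at I2
bond 2 stroke at Sf1
bond 3 stroke at J1
bond 4 stroke at I3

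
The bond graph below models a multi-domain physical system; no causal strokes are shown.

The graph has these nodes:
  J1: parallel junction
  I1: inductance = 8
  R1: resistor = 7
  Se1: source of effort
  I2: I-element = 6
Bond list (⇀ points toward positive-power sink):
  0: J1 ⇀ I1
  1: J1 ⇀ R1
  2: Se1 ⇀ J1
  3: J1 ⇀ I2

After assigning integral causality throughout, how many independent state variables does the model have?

2  (I1, I2 all integral)

β2 stroke at J1  (Se1 (Se) sets effort on bond)
β0 stroke at I1  (common-e at J1 fixed by 2)
β1 stroke at R1  (J1: bond 2 brought effort, rest push out)
β3 stroke at I2  (0-jn J1 has e-setter on 2)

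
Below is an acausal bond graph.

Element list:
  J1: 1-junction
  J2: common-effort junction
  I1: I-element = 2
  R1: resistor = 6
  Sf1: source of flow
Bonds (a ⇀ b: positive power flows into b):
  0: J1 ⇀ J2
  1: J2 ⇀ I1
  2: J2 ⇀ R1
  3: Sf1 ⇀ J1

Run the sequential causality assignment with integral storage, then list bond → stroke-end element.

b3 →Sf1  (Sf1: flow source, stroke at near end)
b0 →J1  (J1: bond 3 brought flow, rest push out)
b1 →I1  (I1 integral (f out))
b2 →J2  (closing 0-jn rule on J2)

β0 |J1
β1 |I1
β2 |J2
β3 |Sf1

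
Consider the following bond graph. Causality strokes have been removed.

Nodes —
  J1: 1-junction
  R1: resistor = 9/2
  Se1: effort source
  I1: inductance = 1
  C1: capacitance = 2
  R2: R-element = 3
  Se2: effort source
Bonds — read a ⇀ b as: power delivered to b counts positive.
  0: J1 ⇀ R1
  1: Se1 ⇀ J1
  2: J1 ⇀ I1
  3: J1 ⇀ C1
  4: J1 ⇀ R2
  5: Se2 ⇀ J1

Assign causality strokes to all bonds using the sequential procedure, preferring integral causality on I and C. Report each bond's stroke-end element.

b0 |J1
b1 |J1
b2 |I1
b3 |J1
b4 |J1
b5 |J1

bond 1 |J1  (source Se1 imposes e)
bond 5 |J1  (source Se2 imposes e)
bond 2 |I1  (prefer integral on I1)
bond 0 |J1  (J1: bond 2 brought flow, rest push out)
bond 3 |J1  (J1 flow already set via bond 2)
bond 4 |J1  (common-f at J1 fixed by 2)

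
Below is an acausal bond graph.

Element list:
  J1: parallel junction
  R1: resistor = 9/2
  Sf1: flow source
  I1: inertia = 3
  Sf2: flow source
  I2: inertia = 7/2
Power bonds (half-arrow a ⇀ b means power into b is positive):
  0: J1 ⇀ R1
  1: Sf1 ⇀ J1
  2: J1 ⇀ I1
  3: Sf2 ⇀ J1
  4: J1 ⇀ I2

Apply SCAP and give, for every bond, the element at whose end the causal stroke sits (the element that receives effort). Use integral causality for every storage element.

#1 →Sf1  (Sf1 fixes flow; stroke at Sf1)
#3 →Sf2  (Sf2 (Sf) sets flow on bond)
#2 →I1  (I1 integral (f out))
#4 →I2  (I2 integral (f out))
#0 →J1  (closing 0-jn rule on J1)

b0 |J1
b1 |Sf1
b2 |I1
b3 |Sf2
b4 |I2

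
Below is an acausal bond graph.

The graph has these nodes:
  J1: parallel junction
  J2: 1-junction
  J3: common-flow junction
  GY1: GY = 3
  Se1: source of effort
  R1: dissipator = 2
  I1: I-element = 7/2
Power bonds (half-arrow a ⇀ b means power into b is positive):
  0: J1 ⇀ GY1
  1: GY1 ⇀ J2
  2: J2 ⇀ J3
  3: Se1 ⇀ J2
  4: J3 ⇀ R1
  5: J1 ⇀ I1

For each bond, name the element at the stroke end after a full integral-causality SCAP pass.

#0 stroke at J1
#1 stroke at J2
#2 stroke at J3
#3 stroke at J2
#4 stroke at R1
#5 stroke at I1

β3 stroke→J2  (Se1 fixes effort; stroke away)
β5 stroke→I1  (I1 outputs flow p/I1)
β0 stroke→J1  (J1: last free bond brings effort in)
β1 stroke→J2  (through GY1, causality inverts; strokes same side of GY1)
β2 stroke→J3  (J2 needs exactly one f-in)
β4 stroke→R1  (only one flow-in slot at J3)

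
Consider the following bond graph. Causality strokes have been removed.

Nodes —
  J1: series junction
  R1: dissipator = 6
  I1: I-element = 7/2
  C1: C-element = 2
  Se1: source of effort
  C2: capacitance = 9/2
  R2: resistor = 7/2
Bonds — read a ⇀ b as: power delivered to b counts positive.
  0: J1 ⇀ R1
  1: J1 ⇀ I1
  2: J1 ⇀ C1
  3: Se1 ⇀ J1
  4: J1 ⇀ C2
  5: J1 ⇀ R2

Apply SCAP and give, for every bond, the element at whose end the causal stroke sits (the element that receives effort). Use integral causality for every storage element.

#0 →J1
#1 →I1
#2 →J1
#3 →J1
#4 →J1
#5 →J1

β3 stroke→J1  (Se1: effort source, stroke at far end)
β1 stroke→I1  (I1 outputs flow p/I1)
β0 stroke→J1  (common-f at J1 fixed by 1)
β2 stroke→J1  (1-jn J1 has f-setter on 1)
β4 stroke→J1  (J1 flow already set via bond 1)
β5 stroke→J1  (1-jn J1 has f-setter on 1)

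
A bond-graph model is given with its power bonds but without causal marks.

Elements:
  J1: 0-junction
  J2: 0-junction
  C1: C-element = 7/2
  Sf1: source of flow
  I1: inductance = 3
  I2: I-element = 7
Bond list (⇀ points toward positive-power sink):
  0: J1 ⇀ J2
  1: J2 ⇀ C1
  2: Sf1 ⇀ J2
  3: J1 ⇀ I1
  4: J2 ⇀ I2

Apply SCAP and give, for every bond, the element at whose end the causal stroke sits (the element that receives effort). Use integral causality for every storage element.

b2 →Sf1  (Sf1 (Sf) sets flow on bond)
b1 →J2  (C1 outputs effort q/C1)
b0 →J1  (J2 effort already set via bond 1)
b4 →I2  (0-jn J2 has e-setter on 1)
b3 →I1  (common-e at J1 fixed by 0)

#0 stroke at J1
#1 stroke at J2
#2 stroke at Sf1
#3 stroke at I1
#4 stroke at I2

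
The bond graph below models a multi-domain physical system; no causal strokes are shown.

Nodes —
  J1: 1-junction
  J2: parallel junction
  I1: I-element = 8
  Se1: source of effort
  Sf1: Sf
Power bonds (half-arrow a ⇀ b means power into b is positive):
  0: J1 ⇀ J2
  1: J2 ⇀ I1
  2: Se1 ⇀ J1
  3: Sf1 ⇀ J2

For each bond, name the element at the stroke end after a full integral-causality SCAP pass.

#2 |J1  (source Se1 imposes e)
#3 |Sf1  (Sf1 (Sf) sets flow on bond)
#0 |J2  (J1 needs exactly one f-in)
#1 |I1  (J2 effort already set via bond 0)

β0 |J2
β1 |I1
β2 |J1
β3 |Sf1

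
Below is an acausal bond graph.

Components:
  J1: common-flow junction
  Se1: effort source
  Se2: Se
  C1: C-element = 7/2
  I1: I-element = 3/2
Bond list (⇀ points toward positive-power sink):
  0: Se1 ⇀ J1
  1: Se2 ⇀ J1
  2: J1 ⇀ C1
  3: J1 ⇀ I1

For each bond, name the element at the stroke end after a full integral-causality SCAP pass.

β0 |J1  (Se1 fixes effort; stroke away)
β1 |J1  (Se2 (Se) sets effort on bond)
β2 |J1  (C1 outputs effort q/C1)
β3 |I1  (J1 needs exactly one f-in)

#0 →J1
#1 →J1
#2 →J1
#3 →I1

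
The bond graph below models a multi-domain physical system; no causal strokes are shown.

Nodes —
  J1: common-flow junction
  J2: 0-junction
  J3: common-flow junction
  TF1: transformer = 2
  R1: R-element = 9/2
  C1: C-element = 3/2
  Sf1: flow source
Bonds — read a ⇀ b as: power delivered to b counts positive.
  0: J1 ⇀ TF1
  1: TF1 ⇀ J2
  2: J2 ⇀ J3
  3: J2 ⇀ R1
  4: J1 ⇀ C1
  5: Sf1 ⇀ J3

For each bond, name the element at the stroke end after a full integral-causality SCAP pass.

β0 →TF1
β1 →J2
β2 →J3
β3 →R1
β4 →J1
β5 →Sf1

β5 stroke at Sf1  (source Sf1 imposes f)
β2 stroke at J3  (common-f at J3 fixed by 5)
β4 stroke at J1  (C1: C, integral causality)
β0 stroke at TF1  (closing 1-jn rule on J1)
β1 stroke at J2  (through TF1, causality passes straight; one stroke at TF1)
β3 stroke at R1  (0-jn J2 has e-setter on 1)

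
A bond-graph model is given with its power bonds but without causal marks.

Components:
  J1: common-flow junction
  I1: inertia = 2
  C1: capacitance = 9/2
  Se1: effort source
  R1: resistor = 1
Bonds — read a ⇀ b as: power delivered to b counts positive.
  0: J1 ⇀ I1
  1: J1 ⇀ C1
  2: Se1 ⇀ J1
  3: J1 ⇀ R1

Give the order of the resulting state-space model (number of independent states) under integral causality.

β2 stroke at J1  (Se1 (Se) sets effort on bond)
β0 stroke at I1  (I1 integral (f out))
β1 stroke at J1  (1-jn J1 has f-setter on 0)
β3 stroke at J1  (J1 flow already set via bond 0)

2  (C1, I1 all integral)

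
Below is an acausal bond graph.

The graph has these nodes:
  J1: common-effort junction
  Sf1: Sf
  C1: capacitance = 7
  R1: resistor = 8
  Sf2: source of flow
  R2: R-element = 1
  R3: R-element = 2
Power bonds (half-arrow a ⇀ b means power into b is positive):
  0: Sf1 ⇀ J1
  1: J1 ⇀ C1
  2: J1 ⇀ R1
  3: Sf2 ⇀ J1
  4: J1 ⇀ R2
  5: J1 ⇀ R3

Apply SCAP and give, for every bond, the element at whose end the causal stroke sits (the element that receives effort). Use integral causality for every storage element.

bond 0 |Sf1  (Sf1 (Sf) sets flow on bond)
bond 3 |Sf2  (source Sf2 imposes f)
bond 1 |J1  (C1 outputs effort q/C1)
bond 2 |R1  (J1 effort already set via bond 1)
bond 4 |R2  (J1 effort already set via bond 1)
bond 5 |R3  (J1 effort already set via bond 1)

b0 |Sf1
b1 |J1
b2 |R1
b3 |Sf2
b4 |R2
b5 |R3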